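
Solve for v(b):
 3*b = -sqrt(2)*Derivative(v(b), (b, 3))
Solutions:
 v(b) = C1 + C2*b + C3*b^2 - sqrt(2)*b^4/16


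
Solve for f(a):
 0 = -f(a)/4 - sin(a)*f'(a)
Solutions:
 f(a) = C1*(cos(a) + 1)^(1/8)/(cos(a) - 1)^(1/8)


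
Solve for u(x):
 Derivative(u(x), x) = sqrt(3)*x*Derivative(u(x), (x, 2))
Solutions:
 u(x) = C1 + C2*x^(sqrt(3)/3 + 1)


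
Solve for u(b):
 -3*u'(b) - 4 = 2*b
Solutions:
 u(b) = C1 - b^2/3 - 4*b/3


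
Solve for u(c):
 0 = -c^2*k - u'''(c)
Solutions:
 u(c) = C1 + C2*c + C3*c^2 - c^5*k/60


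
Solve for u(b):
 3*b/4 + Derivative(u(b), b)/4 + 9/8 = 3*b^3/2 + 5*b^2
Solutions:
 u(b) = C1 + 3*b^4/2 + 20*b^3/3 - 3*b^2/2 - 9*b/2


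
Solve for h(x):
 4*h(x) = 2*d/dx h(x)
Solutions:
 h(x) = C1*exp(2*x)


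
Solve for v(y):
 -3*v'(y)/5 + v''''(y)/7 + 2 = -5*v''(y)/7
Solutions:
 v(y) = C1 + C2*exp(-y*(-50*90^(1/3)/(189 + sqrt(73221))^(1/3) + 300^(1/3)*(189 + sqrt(73221))^(1/3))/60)*sin(10^(1/3)*3^(1/6)*y*(150/(189 + sqrt(73221))^(1/3) + 10^(1/3)*3^(2/3)*(189 + sqrt(73221))^(1/3))/60) + C3*exp(-y*(-50*90^(1/3)/(189 + sqrt(73221))^(1/3) + 300^(1/3)*(189 + sqrt(73221))^(1/3))/60)*cos(10^(1/3)*3^(1/6)*y*(150/(189 + sqrt(73221))^(1/3) + 10^(1/3)*3^(2/3)*(189 + sqrt(73221))^(1/3))/60) + C4*exp(y*(-50*90^(1/3)/(189 + sqrt(73221))^(1/3) + 300^(1/3)*(189 + sqrt(73221))^(1/3))/30) + 10*y/3


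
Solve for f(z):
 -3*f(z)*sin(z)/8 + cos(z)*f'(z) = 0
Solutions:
 f(z) = C1/cos(z)^(3/8)


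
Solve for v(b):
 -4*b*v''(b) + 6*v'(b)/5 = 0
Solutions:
 v(b) = C1 + C2*b^(13/10)


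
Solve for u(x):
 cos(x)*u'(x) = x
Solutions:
 u(x) = C1 + Integral(x/cos(x), x)


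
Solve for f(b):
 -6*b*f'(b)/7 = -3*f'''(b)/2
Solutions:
 f(b) = C1 + Integral(C2*airyai(14^(2/3)*b/7) + C3*airybi(14^(2/3)*b/7), b)


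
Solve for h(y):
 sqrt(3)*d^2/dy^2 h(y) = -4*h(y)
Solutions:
 h(y) = C1*sin(2*3^(3/4)*y/3) + C2*cos(2*3^(3/4)*y/3)


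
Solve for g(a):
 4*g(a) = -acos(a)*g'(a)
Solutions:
 g(a) = C1*exp(-4*Integral(1/acos(a), a))


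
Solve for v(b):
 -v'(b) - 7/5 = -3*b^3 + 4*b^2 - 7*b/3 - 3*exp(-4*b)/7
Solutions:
 v(b) = C1 + 3*b^4/4 - 4*b^3/3 + 7*b^2/6 - 7*b/5 - 3*exp(-4*b)/28


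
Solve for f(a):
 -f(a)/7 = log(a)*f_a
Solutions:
 f(a) = C1*exp(-li(a)/7)


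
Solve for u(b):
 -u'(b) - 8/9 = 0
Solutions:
 u(b) = C1 - 8*b/9


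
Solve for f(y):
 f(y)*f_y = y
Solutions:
 f(y) = -sqrt(C1 + y^2)
 f(y) = sqrt(C1 + y^2)


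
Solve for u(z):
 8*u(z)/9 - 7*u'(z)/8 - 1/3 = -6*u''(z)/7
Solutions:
 u(z) = (C1*sin(sqrt(64407)*z/288) + C2*cos(sqrt(64407)*z/288))*exp(49*z/96) + 3/8


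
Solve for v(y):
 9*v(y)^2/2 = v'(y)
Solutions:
 v(y) = -2/(C1 + 9*y)


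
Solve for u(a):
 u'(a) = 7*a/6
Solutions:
 u(a) = C1 + 7*a^2/12


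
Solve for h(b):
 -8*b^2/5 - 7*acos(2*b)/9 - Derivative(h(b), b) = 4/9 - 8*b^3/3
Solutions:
 h(b) = C1 + 2*b^4/3 - 8*b^3/15 - 7*b*acos(2*b)/9 - 4*b/9 + 7*sqrt(1 - 4*b^2)/18


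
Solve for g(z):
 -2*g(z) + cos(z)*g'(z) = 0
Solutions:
 g(z) = C1*(sin(z) + 1)/(sin(z) - 1)


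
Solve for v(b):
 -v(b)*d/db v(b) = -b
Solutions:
 v(b) = -sqrt(C1 + b^2)
 v(b) = sqrt(C1 + b^2)


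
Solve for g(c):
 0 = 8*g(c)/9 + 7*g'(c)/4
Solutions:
 g(c) = C1*exp(-32*c/63)


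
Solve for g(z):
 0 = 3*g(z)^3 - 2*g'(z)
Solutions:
 g(z) = -sqrt(-1/(C1 + 3*z))
 g(z) = sqrt(-1/(C1 + 3*z))


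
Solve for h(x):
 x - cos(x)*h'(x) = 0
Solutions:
 h(x) = C1 + Integral(x/cos(x), x)


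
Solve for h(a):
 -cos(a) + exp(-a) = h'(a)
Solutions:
 h(a) = C1 - sin(a) - exp(-a)


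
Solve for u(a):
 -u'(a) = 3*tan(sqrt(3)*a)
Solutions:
 u(a) = C1 + sqrt(3)*log(cos(sqrt(3)*a))


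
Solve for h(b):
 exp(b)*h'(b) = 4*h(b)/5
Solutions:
 h(b) = C1*exp(-4*exp(-b)/5)


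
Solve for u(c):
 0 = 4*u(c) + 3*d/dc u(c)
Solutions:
 u(c) = C1*exp(-4*c/3)


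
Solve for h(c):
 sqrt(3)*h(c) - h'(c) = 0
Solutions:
 h(c) = C1*exp(sqrt(3)*c)


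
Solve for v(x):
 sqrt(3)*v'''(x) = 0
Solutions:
 v(x) = C1 + C2*x + C3*x^2


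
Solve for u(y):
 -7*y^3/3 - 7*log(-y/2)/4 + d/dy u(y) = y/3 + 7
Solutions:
 u(y) = C1 + 7*y^4/12 + y^2/6 + 7*y*log(-y)/4 + 7*y*(3 - log(2))/4


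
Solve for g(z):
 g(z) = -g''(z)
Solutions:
 g(z) = C1*sin(z) + C2*cos(z)


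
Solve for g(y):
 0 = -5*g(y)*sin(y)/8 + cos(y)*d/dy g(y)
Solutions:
 g(y) = C1/cos(y)^(5/8)


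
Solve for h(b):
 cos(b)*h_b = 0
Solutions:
 h(b) = C1


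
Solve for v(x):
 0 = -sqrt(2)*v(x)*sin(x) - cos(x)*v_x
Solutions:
 v(x) = C1*cos(x)^(sqrt(2))


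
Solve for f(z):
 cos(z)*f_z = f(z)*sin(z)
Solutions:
 f(z) = C1/cos(z)


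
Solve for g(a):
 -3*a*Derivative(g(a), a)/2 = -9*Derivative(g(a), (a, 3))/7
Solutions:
 g(a) = C1 + Integral(C2*airyai(6^(2/3)*7^(1/3)*a/6) + C3*airybi(6^(2/3)*7^(1/3)*a/6), a)


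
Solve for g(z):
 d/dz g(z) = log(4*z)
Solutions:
 g(z) = C1 + z*log(z) - z + z*log(4)


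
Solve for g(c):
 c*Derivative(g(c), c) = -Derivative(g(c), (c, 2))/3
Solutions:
 g(c) = C1 + C2*erf(sqrt(6)*c/2)


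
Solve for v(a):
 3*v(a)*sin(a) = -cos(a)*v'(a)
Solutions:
 v(a) = C1*cos(a)^3


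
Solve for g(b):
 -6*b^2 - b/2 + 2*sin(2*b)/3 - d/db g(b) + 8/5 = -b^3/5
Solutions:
 g(b) = C1 + b^4/20 - 2*b^3 - b^2/4 + 8*b/5 - cos(2*b)/3


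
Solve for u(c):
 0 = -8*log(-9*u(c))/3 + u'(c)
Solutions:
 -3*Integral(1/(log(-_y) + 2*log(3)), (_y, u(c)))/8 = C1 - c


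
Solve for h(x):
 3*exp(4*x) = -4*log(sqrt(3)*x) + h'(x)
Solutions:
 h(x) = C1 + 4*x*log(x) + 2*x*(-2 + log(3)) + 3*exp(4*x)/4


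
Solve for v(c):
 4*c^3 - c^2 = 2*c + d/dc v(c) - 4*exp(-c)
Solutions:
 v(c) = C1 + c^4 - c^3/3 - c^2 - 4*exp(-c)


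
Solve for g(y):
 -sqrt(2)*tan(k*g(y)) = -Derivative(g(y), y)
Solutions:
 g(y) = Piecewise((-asin(exp(C1*k + sqrt(2)*k*y))/k + pi/k, Ne(k, 0)), (nan, True))
 g(y) = Piecewise((asin(exp(C1*k + sqrt(2)*k*y))/k, Ne(k, 0)), (nan, True))


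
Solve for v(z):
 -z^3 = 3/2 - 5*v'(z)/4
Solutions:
 v(z) = C1 + z^4/5 + 6*z/5


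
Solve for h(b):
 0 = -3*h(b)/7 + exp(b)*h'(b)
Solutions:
 h(b) = C1*exp(-3*exp(-b)/7)


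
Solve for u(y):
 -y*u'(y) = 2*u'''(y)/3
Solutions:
 u(y) = C1 + Integral(C2*airyai(-2^(2/3)*3^(1/3)*y/2) + C3*airybi(-2^(2/3)*3^(1/3)*y/2), y)


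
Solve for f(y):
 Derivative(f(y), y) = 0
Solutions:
 f(y) = C1


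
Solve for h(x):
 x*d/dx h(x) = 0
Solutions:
 h(x) = C1


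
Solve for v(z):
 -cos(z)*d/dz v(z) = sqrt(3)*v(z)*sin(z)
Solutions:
 v(z) = C1*cos(z)^(sqrt(3))


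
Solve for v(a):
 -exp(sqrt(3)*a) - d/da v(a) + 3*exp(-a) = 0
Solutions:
 v(a) = C1 - sqrt(3)*exp(sqrt(3)*a)/3 - 3*exp(-a)


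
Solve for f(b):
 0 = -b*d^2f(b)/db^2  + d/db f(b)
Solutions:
 f(b) = C1 + C2*b^2


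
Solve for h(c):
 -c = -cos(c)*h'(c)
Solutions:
 h(c) = C1 + Integral(c/cos(c), c)


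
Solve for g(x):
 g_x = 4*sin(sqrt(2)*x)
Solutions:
 g(x) = C1 - 2*sqrt(2)*cos(sqrt(2)*x)


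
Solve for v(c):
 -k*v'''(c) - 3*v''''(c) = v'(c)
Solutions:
 v(c) = C1 + C2*exp(-c*(2*2^(1/3)*k^2/(2*k^3 + sqrt(-4*k^6 + (2*k^3 + 243)^2) + 243)^(1/3) + 2*k + 2^(2/3)*(2*k^3 + sqrt(-4*k^6 + (2*k^3 + 243)^2) + 243)^(1/3))/18) + C3*exp(c*(-8*2^(1/3)*k^2/((-1 + sqrt(3)*I)*(2*k^3 + sqrt(-4*k^6 + (2*k^3 + 243)^2) + 243)^(1/3)) - 4*k + 2^(2/3)*(2*k^3 + sqrt(-4*k^6 + (2*k^3 + 243)^2) + 243)^(1/3) - 2^(2/3)*sqrt(3)*I*(2*k^3 + sqrt(-4*k^6 + (2*k^3 + 243)^2) + 243)^(1/3))/36) + C4*exp(c*(8*2^(1/3)*k^2/((1 + sqrt(3)*I)*(2*k^3 + sqrt(-4*k^6 + (2*k^3 + 243)^2) + 243)^(1/3)) - 4*k + 2^(2/3)*(2*k^3 + sqrt(-4*k^6 + (2*k^3 + 243)^2) + 243)^(1/3) + 2^(2/3)*sqrt(3)*I*(2*k^3 + sqrt(-4*k^6 + (2*k^3 + 243)^2) + 243)^(1/3))/36)


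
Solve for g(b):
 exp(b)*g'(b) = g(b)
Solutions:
 g(b) = C1*exp(-exp(-b))


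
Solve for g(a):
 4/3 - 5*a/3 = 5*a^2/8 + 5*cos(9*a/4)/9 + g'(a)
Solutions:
 g(a) = C1 - 5*a^3/24 - 5*a^2/6 + 4*a/3 - 20*sin(9*a/4)/81


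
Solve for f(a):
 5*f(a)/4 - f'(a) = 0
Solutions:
 f(a) = C1*exp(5*a/4)


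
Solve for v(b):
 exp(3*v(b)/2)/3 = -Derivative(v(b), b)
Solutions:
 v(b) = 2*log(1/(C1 + b))/3 + 2*log(2)/3
 v(b) = 2*log(2^(1/3)*(-1 - sqrt(3)*I)*(1/(C1 + b))^(1/3)/2)
 v(b) = 2*log(2^(1/3)*(-1 + sqrt(3)*I)*(1/(C1 + b))^(1/3)/2)


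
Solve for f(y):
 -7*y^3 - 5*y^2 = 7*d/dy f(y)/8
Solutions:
 f(y) = C1 - 2*y^4 - 40*y^3/21


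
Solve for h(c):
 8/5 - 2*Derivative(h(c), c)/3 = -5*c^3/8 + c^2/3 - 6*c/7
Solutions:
 h(c) = C1 + 15*c^4/64 - c^3/6 + 9*c^2/14 + 12*c/5


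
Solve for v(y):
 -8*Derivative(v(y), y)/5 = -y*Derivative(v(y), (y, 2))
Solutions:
 v(y) = C1 + C2*y^(13/5)


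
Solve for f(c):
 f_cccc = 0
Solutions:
 f(c) = C1 + C2*c + C3*c^2 + C4*c^3


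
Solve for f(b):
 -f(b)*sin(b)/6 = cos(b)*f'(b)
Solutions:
 f(b) = C1*cos(b)^(1/6)


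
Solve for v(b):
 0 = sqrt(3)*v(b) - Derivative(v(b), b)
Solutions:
 v(b) = C1*exp(sqrt(3)*b)


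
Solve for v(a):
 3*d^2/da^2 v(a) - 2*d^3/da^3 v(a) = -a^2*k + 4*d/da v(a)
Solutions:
 v(a) = C1 + a^3*k/12 + 3*a^2*k/16 + a*k/32 + (C2*sin(sqrt(23)*a/4) + C3*cos(sqrt(23)*a/4))*exp(3*a/4)


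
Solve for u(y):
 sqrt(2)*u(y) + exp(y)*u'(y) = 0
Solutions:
 u(y) = C1*exp(sqrt(2)*exp(-y))


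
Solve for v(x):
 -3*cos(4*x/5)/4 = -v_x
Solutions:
 v(x) = C1 + 15*sin(4*x/5)/16


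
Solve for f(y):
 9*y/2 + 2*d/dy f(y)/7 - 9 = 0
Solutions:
 f(y) = C1 - 63*y^2/8 + 63*y/2


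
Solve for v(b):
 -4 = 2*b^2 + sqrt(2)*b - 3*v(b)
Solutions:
 v(b) = 2*b^2/3 + sqrt(2)*b/3 + 4/3


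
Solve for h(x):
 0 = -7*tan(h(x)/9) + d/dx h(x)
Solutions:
 h(x) = -9*asin(C1*exp(7*x/9)) + 9*pi
 h(x) = 9*asin(C1*exp(7*x/9))


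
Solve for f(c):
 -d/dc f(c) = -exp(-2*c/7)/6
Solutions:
 f(c) = C1 - 7*exp(-2*c/7)/12


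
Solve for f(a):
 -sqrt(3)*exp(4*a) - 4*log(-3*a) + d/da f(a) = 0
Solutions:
 f(a) = C1 + 4*a*log(-a) + 4*a*(-1 + log(3)) + sqrt(3)*exp(4*a)/4


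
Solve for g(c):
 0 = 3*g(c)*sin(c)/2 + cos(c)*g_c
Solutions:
 g(c) = C1*cos(c)^(3/2)


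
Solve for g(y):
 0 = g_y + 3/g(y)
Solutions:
 g(y) = -sqrt(C1 - 6*y)
 g(y) = sqrt(C1 - 6*y)


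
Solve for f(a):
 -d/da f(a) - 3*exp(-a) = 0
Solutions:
 f(a) = C1 + 3*exp(-a)


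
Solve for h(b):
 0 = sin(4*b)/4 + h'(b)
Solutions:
 h(b) = C1 + cos(4*b)/16


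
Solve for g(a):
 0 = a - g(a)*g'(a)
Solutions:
 g(a) = -sqrt(C1 + a^2)
 g(a) = sqrt(C1 + a^2)


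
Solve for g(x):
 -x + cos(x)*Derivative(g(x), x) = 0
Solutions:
 g(x) = C1 + Integral(x/cos(x), x)


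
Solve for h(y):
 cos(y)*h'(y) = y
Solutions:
 h(y) = C1 + Integral(y/cos(y), y)


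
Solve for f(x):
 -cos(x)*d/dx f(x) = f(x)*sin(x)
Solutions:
 f(x) = C1*cos(x)


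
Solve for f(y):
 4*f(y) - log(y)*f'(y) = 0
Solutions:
 f(y) = C1*exp(4*li(y))


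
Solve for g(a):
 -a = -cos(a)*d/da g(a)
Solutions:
 g(a) = C1 + Integral(a/cos(a), a)


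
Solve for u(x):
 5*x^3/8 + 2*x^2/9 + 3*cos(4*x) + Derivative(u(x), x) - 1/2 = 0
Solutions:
 u(x) = C1 - 5*x^4/32 - 2*x^3/27 + x/2 - 3*sin(4*x)/4


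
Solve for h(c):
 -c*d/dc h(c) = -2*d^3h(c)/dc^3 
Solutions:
 h(c) = C1 + Integral(C2*airyai(2^(2/3)*c/2) + C3*airybi(2^(2/3)*c/2), c)


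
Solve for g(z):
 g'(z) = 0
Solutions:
 g(z) = C1


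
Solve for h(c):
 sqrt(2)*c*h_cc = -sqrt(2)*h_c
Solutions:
 h(c) = C1 + C2*log(c)


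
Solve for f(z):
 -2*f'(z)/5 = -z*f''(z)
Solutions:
 f(z) = C1 + C2*z^(7/5)


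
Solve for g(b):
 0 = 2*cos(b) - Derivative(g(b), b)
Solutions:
 g(b) = C1 + 2*sin(b)


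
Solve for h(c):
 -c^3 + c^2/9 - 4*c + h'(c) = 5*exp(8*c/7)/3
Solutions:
 h(c) = C1 + c^4/4 - c^3/27 + 2*c^2 + 35*exp(8*c/7)/24


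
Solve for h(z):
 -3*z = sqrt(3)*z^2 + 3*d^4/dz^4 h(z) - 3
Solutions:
 h(z) = C1 + C2*z + C3*z^2 + C4*z^3 - sqrt(3)*z^6/1080 - z^5/120 + z^4/24


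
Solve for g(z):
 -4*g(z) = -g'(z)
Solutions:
 g(z) = C1*exp(4*z)


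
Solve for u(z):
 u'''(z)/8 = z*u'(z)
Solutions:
 u(z) = C1 + Integral(C2*airyai(2*z) + C3*airybi(2*z), z)


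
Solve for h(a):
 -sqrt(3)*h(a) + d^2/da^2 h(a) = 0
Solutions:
 h(a) = C1*exp(-3^(1/4)*a) + C2*exp(3^(1/4)*a)


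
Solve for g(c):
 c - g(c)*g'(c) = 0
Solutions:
 g(c) = -sqrt(C1 + c^2)
 g(c) = sqrt(C1 + c^2)


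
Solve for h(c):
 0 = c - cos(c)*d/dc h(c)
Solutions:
 h(c) = C1 + Integral(c/cos(c), c)


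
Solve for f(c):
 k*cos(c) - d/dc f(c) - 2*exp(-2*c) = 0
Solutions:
 f(c) = C1 + k*sin(c) + exp(-2*c)


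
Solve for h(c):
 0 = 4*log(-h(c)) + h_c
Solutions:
 -li(-h(c)) = C1 - 4*c


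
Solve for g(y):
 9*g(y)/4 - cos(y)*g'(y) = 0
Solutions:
 g(y) = C1*(sin(y) + 1)^(9/8)/(sin(y) - 1)^(9/8)


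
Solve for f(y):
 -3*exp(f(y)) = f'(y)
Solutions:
 f(y) = log(1/(C1 + 3*y))


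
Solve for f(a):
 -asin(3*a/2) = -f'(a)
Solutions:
 f(a) = C1 + a*asin(3*a/2) + sqrt(4 - 9*a^2)/3


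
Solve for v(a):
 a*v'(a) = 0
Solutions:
 v(a) = C1


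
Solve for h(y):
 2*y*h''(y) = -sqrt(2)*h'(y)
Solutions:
 h(y) = C1 + C2*y^(1 - sqrt(2)/2)


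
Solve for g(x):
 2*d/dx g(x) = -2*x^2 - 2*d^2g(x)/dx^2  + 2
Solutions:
 g(x) = C1 + C2*exp(-x) - x^3/3 + x^2 - x


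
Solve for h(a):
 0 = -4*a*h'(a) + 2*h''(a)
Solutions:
 h(a) = C1 + C2*erfi(a)


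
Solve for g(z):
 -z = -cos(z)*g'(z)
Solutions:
 g(z) = C1 + Integral(z/cos(z), z)


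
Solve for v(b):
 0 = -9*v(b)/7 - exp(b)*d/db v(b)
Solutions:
 v(b) = C1*exp(9*exp(-b)/7)


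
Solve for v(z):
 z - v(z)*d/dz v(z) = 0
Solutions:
 v(z) = -sqrt(C1 + z^2)
 v(z) = sqrt(C1 + z^2)


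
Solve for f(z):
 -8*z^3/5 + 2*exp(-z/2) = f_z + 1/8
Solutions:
 f(z) = C1 - 2*z^4/5 - z/8 - 4*exp(-z/2)


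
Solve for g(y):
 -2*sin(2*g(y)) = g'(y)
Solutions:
 g(y) = pi - acos((-C1 - exp(8*y))/(C1 - exp(8*y)))/2
 g(y) = acos((-C1 - exp(8*y))/(C1 - exp(8*y)))/2


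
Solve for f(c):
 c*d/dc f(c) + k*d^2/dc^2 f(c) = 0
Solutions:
 f(c) = C1 + C2*sqrt(k)*erf(sqrt(2)*c*sqrt(1/k)/2)


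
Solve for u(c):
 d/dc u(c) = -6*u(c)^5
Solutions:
 u(c) = -I*(1/(C1 + 24*c))^(1/4)
 u(c) = I*(1/(C1 + 24*c))^(1/4)
 u(c) = -(1/(C1 + 24*c))^(1/4)
 u(c) = (1/(C1 + 24*c))^(1/4)


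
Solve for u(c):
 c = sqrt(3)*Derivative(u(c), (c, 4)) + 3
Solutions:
 u(c) = C1 + C2*c + C3*c^2 + C4*c^3 + sqrt(3)*c^5/360 - sqrt(3)*c^4/24


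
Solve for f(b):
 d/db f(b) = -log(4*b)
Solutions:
 f(b) = C1 - b*log(b) - b*log(4) + b


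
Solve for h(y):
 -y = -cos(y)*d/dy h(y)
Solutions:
 h(y) = C1 + Integral(y/cos(y), y)


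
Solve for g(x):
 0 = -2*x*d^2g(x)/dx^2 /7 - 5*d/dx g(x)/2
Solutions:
 g(x) = C1 + C2/x^(31/4)


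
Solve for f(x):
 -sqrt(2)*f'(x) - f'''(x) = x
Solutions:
 f(x) = C1 + C2*sin(2^(1/4)*x) + C3*cos(2^(1/4)*x) - sqrt(2)*x^2/4


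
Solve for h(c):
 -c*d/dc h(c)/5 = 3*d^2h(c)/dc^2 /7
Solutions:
 h(c) = C1 + C2*erf(sqrt(210)*c/30)


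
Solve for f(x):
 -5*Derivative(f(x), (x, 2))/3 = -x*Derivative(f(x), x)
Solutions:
 f(x) = C1 + C2*erfi(sqrt(30)*x/10)


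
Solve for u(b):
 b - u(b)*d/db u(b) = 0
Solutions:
 u(b) = -sqrt(C1 + b^2)
 u(b) = sqrt(C1 + b^2)


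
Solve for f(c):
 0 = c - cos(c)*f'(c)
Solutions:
 f(c) = C1 + Integral(c/cos(c), c)


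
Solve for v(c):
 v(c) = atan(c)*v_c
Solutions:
 v(c) = C1*exp(Integral(1/atan(c), c))


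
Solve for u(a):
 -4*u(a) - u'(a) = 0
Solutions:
 u(a) = C1*exp(-4*a)


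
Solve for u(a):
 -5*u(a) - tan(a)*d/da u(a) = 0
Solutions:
 u(a) = C1/sin(a)^5


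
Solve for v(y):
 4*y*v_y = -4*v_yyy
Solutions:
 v(y) = C1 + Integral(C2*airyai(-y) + C3*airybi(-y), y)


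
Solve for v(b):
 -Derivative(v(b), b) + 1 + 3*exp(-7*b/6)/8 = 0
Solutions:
 v(b) = C1 + b - 9*exp(-7*b/6)/28


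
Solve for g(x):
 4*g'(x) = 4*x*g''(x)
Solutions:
 g(x) = C1 + C2*x^2


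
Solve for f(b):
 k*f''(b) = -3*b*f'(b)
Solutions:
 f(b) = C1 + C2*sqrt(k)*erf(sqrt(6)*b*sqrt(1/k)/2)


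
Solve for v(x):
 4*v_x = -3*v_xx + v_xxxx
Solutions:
 v(x) = C1 + C2*exp(-x*((sqrt(3) + 2)^(-1/3) + (sqrt(3) + 2)^(1/3))/2)*sin(sqrt(3)*x*(-(sqrt(3) + 2)^(1/3) + (sqrt(3) + 2)^(-1/3))/2) + C3*exp(-x*((sqrt(3) + 2)^(-1/3) + (sqrt(3) + 2)^(1/3))/2)*cos(sqrt(3)*x*(-(sqrt(3) + 2)^(1/3) + (sqrt(3) + 2)^(-1/3))/2) + C4*exp(x*((sqrt(3) + 2)^(-1/3) + (sqrt(3) + 2)^(1/3)))


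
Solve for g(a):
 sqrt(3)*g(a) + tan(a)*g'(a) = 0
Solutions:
 g(a) = C1/sin(a)^(sqrt(3))


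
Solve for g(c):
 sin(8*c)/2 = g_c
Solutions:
 g(c) = C1 - cos(8*c)/16


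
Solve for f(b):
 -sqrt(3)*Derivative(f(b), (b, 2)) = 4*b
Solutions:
 f(b) = C1 + C2*b - 2*sqrt(3)*b^3/9


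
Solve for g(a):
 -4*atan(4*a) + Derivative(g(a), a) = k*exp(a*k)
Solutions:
 g(a) = C1 + 4*a*atan(4*a) + k*Piecewise((exp(a*k)/k, Ne(k, 0)), (a, True)) - log(16*a^2 + 1)/2


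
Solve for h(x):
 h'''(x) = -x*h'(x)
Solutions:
 h(x) = C1 + Integral(C2*airyai(-x) + C3*airybi(-x), x)


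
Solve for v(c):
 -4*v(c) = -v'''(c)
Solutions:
 v(c) = C3*exp(2^(2/3)*c) + (C1*sin(2^(2/3)*sqrt(3)*c/2) + C2*cos(2^(2/3)*sqrt(3)*c/2))*exp(-2^(2/3)*c/2)


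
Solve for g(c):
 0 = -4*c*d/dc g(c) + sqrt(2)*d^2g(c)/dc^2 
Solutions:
 g(c) = C1 + C2*erfi(2^(1/4)*c)


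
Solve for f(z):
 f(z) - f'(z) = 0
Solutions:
 f(z) = C1*exp(z)


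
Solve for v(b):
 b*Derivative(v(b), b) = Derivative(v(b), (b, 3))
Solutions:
 v(b) = C1 + Integral(C2*airyai(b) + C3*airybi(b), b)


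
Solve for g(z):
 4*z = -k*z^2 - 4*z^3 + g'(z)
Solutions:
 g(z) = C1 + k*z^3/3 + z^4 + 2*z^2


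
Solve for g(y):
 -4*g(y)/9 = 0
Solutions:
 g(y) = 0


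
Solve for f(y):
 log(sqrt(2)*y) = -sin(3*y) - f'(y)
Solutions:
 f(y) = C1 - y*log(y) - y*log(2)/2 + y + cos(3*y)/3


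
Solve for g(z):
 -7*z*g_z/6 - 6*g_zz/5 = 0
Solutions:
 g(z) = C1 + C2*erf(sqrt(70)*z/12)


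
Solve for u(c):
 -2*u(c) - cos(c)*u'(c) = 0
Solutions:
 u(c) = C1*(sin(c) - 1)/(sin(c) + 1)


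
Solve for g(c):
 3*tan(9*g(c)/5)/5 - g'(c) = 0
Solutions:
 g(c) = -5*asin(C1*exp(27*c/25))/9 + 5*pi/9
 g(c) = 5*asin(C1*exp(27*c/25))/9


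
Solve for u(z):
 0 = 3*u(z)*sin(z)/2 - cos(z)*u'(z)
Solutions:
 u(z) = C1/cos(z)^(3/2)


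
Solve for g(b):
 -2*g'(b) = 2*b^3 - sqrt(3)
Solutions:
 g(b) = C1 - b^4/4 + sqrt(3)*b/2


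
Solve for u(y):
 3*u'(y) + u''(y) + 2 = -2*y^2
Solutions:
 u(y) = C1 + C2*exp(-3*y) - 2*y^3/9 + 2*y^2/9 - 22*y/27


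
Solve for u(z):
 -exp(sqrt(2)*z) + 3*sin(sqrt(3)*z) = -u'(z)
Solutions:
 u(z) = C1 + sqrt(2)*exp(sqrt(2)*z)/2 + sqrt(3)*cos(sqrt(3)*z)


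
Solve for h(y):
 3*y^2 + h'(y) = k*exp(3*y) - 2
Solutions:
 h(y) = C1 + k*exp(3*y)/3 - y^3 - 2*y


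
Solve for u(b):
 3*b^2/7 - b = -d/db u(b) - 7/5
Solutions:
 u(b) = C1 - b^3/7 + b^2/2 - 7*b/5


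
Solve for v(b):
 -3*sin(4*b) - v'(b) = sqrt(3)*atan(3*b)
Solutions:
 v(b) = C1 - sqrt(3)*(b*atan(3*b) - log(9*b^2 + 1)/6) + 3*cos(4*b)/4


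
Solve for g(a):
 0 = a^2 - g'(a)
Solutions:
 g(a) = C1 + a^3/3


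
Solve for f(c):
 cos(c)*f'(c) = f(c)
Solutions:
 f(c) = C1*sqrt(sin(c) + 1)/sqrt(sin(c) - 1)


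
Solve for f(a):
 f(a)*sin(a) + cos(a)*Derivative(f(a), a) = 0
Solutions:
 f(a) = C1*cos(a)


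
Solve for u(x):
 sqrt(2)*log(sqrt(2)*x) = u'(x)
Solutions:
 u(x) = C1 + sqrt(2)*x*log(x) - sqrt(2)*x + sqrt(2)*x*log(2)/2


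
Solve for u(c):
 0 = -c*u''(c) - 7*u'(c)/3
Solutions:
 u(c) = C1 + C2/c^(4/3)


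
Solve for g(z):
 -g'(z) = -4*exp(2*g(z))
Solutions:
 g(z) = log(-sqrt(-1/(C1 + 4*z))) - log(2)/2
 g(z) = log(-1/(C1 + 4*z))/2 - log(2)/2


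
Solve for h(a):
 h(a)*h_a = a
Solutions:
 h(a) = -sqrt(C1 + a^2)
 h(a) = sqrt(C1 + a^2)


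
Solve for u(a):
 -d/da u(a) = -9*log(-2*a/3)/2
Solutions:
 u(a) = C1 + 9*a*log(-a)/2 + 9*a*(-log(3) - 1 + log(2))/2


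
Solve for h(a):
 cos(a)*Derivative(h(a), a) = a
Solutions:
 h(a) = C1 + Integral(a/cos(a), a)


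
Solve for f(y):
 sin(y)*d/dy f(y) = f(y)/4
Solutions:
 f(y) = C1*(cos(y) - 1)^(1/8)/(cos(y) + 1)^(1/8)


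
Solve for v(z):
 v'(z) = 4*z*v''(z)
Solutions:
 v(z) = C1 + C2*z^(5/4)


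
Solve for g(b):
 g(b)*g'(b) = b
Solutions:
 g(b) = -sqrt(C1 + b^2)
 g(b) = sqrt(C1 + b^2)


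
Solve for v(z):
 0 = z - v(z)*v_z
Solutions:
 v(z) = -sqrt(C1 + z^2)
 v(z) = sqrt(C1 + z^2)


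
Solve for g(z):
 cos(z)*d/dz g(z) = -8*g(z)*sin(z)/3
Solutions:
 g(z) = C1*cos(z)^(8/3)


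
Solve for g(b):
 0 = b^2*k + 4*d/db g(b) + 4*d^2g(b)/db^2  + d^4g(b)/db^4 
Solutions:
 g(b) = C1 + C2*exp(-6^(1/3)*b*(-(9 + sqrt(129))^(1/3) + 2*6^(1/3)/(9 + sqrt(129))^(1/3))/6)*sin(2^(1/3)*3^(1/6)*b*(2^(1/3)/(9 + sqrt(129))^(1/3) + 3^(2/3)*(9 + sqrt(129))^(1/3)/6)) + C3*exp(-6^(1/3)*b*(-(9 + sqrt(129))^(1/3) + 2*6^(1/3)/(9 + sqrt(129))^(1/3))/6)*cos(2^(1/3)*3^(1/6)*b*(2^(1/3)/(9 + sqrt(129))^(1/3) + 3^(2/3)*(9 + sqrt(129))^(1/3)/6)) + C4*exp(6^(1/3)*b*(-(9 + sqrt(129))^(1/3) + 2*6^(1/3)/(9 + sqrt(129))^(1/3))/3) - b^3*k/12 + b^2*k/4 - b*k/2


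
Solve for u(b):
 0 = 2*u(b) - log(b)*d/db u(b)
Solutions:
 u(b) = C1*exp(2*li(b))


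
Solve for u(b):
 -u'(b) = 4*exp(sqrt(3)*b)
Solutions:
 u(b) = C1 - 4*sqrt(3)*exp(sqrt(3)*b)/3


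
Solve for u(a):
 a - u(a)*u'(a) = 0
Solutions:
 u(a) = -sqrt(C1 + a^2)
 u(a) = sqrt(C1 + a^2)


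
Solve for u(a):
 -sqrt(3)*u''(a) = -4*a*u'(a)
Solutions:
 u(a) = C1 + C2*erfi(sqrt(2)*3^(3/4)*a/3)


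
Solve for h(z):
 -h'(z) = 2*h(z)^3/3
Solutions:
 h(z) = -sqrt(6)*sqrt(-1/(C1 - 2*z))/2
 h(z) = sqrt(6)*sqrt(-1/(C1 - 2*z))/2


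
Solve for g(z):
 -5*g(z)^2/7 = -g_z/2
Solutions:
 g(z) = -7/(C1 + 10*z)


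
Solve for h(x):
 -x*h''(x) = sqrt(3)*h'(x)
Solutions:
 h(x) = C1 + C2*x^(1 - sqrt(3))


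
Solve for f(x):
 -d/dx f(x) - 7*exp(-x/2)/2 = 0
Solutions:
 f(x) = C1 + 7*exp(-x/2)


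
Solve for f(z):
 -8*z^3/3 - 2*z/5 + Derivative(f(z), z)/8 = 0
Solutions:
 f(z) = C1 + 16*z^4/3 + 8*z^2/5


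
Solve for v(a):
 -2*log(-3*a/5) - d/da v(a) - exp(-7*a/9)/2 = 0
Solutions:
 v(a) = C1 - 2*a*log(-a) + 2*a*(-log(3) + 1 + log(5)) + 9*exp(-7*a/9)/14


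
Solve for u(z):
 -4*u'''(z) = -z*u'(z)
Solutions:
 u(z) = C1 + Integral(C2*airyai(2^(1/3)*z/2) + C3*airybi(2^(1/3)*z/2), z)


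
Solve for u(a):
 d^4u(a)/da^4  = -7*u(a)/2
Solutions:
 u(a) = (C1*sin(14^(1/4)*a/2) + C2*cos(14^(1/4)*a/2))*exp(-14^(1/4)*a/2) + (C3*sin(14^(1/4)*a/2) + C4*cos(14^(1/4)*a/2))*exp(14^(1/4)*a/2)


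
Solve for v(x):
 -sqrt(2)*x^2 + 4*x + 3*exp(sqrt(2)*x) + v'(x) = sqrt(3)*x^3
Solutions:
 v(x) = C1 + sqrt(3)*x^4/4 + sqrt(2)*x^3/3 - 2*x^2 - 3*sqrt(2)*exp(sqrt(2)*x)/2


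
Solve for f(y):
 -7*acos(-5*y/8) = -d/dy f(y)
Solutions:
 f(y) = C1 + 7*y*acos(-5*y/8) + 7*sqrt(64 - 25*y^2)/5


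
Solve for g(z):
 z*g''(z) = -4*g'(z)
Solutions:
 g(z) = C1 + C2/z^3


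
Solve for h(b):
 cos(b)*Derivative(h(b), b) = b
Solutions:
 h(b) = C1 + Integral(b/cos(b), b)


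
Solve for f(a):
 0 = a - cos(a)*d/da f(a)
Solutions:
 f(a) = C1 + Integral(a/cos(a), a)


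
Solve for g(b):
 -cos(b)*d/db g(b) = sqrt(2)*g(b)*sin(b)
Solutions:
 g(b) = C1*cos(b)^(sqrt(2))


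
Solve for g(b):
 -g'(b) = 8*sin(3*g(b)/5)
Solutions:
 8*b + 5*log(cos(3*g(b)/5) - 1)/6 - 5*log(cos(3*g(b)/5) + 1)/6 = C1


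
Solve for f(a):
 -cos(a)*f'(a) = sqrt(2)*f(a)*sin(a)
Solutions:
 f(a) = C1*cos(a)^(sqrt(2))


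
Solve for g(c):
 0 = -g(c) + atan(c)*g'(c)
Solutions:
 g(c) = C1*exp(Integral(1/atan(c), c))


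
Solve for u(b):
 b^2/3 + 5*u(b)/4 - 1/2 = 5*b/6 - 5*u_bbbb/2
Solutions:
 u(b) = -4*b^2/15 + 2*b/3 + (C1*sin(2^(1/4)*b/2) + C2*cos(2^(1/4)*b/2))*exp(-2^(1/4)*b/2) + (C3*sin(2^(1/4)*b/2) + C4*cos(2^(1/4)*b/2))*exp(2^(1/4)*b/2) + 2/5


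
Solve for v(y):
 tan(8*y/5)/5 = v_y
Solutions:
 v(y) = C1 - log(cos(8*y/5))/8


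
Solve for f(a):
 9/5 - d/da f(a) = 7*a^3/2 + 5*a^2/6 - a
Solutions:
 f(a) = C1 - 7*a^4/8 - 5*a^3/18 + a^2/2 + 9*a/5


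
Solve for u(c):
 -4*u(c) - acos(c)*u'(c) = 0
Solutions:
 u(c) = C1*exp(-4*Integral(1/acos(c), c))


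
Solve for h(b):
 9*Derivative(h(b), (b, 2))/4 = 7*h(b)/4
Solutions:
 h(b) = C1*exp(-sqrt(7)*b/3) + C2*exp(sqrt(7)*b/3)


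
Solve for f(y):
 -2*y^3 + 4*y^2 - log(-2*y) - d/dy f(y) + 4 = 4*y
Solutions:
 f(y) = C1 - y^4/2 + 4*y^3/3 - 2*y^2 - y*log(-y) + y*(5 - log(2))


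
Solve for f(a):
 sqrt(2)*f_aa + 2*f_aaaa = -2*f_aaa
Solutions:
 f(a) = C1 + C2*a + (C3*sin(a*sqrt(-1 + 2*sqrt(2))/2) + C4*cos(a*sqrt(-1 + 2*sqrt(2))/2))*exp(-a/2)


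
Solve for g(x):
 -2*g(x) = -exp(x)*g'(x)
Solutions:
 g(x) = C1*exp(-2*exp(-x))


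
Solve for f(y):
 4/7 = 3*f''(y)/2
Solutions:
 f(y) = C1 + C2*y + 4*y^2/21


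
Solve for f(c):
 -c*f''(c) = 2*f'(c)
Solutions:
 f(c) = C1 + C2/c


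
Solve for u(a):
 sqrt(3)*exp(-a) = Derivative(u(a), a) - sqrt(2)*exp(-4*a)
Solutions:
 u(a) = C1 - sqrt(3)*exp(-a) - sqrt(2)*exp(-4*a)/4


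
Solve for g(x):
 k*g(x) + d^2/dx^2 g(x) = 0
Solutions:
 g(x) = C1*exp(-x*sqrt(-k)) + C2*exp(x*sqrt(-k))


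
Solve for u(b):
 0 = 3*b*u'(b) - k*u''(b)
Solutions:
 u(b) = C1 + C2*erf(sqrt(6)*b*sqrt(-1/k)/2)/sqrt(-1/k)


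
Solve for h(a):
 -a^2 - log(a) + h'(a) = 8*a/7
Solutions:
 h(a) = C1 + a^3/3 + 4*a^2/7 + a*log(a) - a


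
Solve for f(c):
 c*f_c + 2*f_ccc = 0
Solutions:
 f(c) = C1 + Integral(C2*airyai(-2^(2/3)*c/2) + C3*airybi(-2^(2/3)*c/2), c)


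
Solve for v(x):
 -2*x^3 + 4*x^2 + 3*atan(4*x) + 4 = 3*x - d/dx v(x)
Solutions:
 v(x) = C1 + x^4/2 - 4*x^3/3 + 3*x^2/2 - 3*x*atan(4*x) - 4*x + 3*log(16*x^2 + 1)/8


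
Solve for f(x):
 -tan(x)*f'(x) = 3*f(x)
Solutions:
 f(x) = C1/sin(x)^3


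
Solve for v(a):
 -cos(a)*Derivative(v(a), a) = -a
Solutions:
 v(a) = C1 + Integral(a/cos(a), a)


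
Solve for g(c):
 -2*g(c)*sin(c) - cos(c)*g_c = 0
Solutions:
 g(c) = C1*cos(c)^2


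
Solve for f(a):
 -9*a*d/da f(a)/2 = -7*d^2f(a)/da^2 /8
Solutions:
 f(a) = C1 + C2*erfi(3*sqrt(14)*a/7)


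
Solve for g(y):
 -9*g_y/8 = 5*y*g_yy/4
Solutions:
 g(y) = C1 + C2*y^(1/10)


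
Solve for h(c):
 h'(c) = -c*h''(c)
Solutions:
 h(c) = C1 + C2*log(c)


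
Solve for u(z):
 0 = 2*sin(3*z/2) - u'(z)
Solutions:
 u(z) = C1 - 4*cos(3*z/2)/3


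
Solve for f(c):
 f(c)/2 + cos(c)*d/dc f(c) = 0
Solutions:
 f(c) = C1*(sin(c) - 1)^(1/4)/(sin(c) + 1)^(1/4)


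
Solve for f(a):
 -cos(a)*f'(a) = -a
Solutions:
 f(a) = C1 + Integral(a/cos(a), a)


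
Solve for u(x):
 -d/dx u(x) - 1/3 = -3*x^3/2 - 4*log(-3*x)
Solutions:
 u(x) = C1 + 3*x^4/8 + 4*x*log(-x) + x*(-13/3 + 4*log(3))


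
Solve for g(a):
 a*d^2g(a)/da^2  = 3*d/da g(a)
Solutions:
 g(a) = C1 + C2*a^4


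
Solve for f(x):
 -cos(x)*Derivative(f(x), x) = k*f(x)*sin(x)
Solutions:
 f(x) = C1*exp(k*log(cos(x)))


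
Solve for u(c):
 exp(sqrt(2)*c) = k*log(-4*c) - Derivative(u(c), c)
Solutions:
 u(c) = C1 + c*k*log(-c) + c*k*(-1 + 2*log(2)) - sqrt(2)*exp(sqrt(2)*c)/2


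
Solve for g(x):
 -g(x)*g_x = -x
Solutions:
 g(x) = -sqrt(C1 + x^2)
 g(x) = sqrt(C1 + x^2)


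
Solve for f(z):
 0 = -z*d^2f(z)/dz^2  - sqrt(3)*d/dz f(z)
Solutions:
 f(z) = C1 + C2*z^(1 - sqrt(3))


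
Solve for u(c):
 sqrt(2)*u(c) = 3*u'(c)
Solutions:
 u(c) = C1*exp(sqrt(2)*c/3)


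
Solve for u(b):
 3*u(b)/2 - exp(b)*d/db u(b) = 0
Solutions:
 u(b) = C1*exp(-3*exp(-b)/2)


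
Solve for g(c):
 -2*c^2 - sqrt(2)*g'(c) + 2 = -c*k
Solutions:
 g(c) = C1 - sqrt(2)*c^3/3 + sqrt(2)*c^2*k/4 + sqrt(2)*c


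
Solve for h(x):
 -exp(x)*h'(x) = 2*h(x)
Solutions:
 h(x) = C1*exp(2*exp(-x))


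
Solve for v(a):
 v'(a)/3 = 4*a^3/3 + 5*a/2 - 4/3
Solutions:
 v(a) = C1 + a^4 + 15*a^2/4 - 4*a


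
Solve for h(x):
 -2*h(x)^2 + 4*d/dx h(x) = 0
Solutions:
 h(x) = -2/(C1 + x)


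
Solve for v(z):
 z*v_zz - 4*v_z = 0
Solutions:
 v(z) = C1 + C2*z^5


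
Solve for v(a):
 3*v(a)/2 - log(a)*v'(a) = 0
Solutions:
 v(a) = C1*exp(3*li(a)/2)


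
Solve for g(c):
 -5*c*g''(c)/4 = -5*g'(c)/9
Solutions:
 g(c) = C1 + C2*c^(13/9)


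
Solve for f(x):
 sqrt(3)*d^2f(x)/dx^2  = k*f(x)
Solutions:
 f(x) = C1*exp(-3^(3/4)*sqrt(k)*x/3) + C2*exp(3^(3/4)*sqrt(k)*x/3)


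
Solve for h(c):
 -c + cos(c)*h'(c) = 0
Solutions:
 h(c) = C1 + Integral(c/cos(c), c)


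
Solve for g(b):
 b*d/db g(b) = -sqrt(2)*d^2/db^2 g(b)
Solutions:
 g(b) = C1 + C2*erf(2^(1/4)*b/2)


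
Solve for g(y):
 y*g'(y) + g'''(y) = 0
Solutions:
 g(y) = C1 + Integral(C2*airyai(-y) + C3*airybi(-y), y)


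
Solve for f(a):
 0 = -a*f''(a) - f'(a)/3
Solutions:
 f(a) = C1 + C2*a^(2/3)


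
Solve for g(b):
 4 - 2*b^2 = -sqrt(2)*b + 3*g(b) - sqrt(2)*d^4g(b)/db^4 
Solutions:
 g(b) = C1*exp(-2^(7/8)*3^(1/4)*b/2) + C2*exp(2^(7/8)*3^(1/4)*b/2) + C3*sin(2^(7/8)*3^(1/4)*b/2) + C4*cos(2^(7/8)*3^(1/4)*b/2) - 2*b^2/3 + sqrt(2)*b/3 + 4/3


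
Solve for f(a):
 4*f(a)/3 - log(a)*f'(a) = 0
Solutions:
 f(a) = C1*exp(4*li(a)/3)


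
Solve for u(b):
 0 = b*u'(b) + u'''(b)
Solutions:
 u(b) = C1 + Integral(C2*airyai(-b) + C3*airybi(-b), b)


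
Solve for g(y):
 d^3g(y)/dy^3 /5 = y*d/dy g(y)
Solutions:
 g(y) = C1 + Integral(C2*airyai(5^(1/3)*y) + C3*airybi(5^(1/3)*y), y)


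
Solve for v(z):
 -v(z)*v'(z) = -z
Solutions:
 v(z) = -sqrt(C1 + z^2)
 v(z) = sqrt(C1 + z^2)


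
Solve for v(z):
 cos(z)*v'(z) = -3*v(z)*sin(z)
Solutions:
 v(z) = C1*cos(z)^3


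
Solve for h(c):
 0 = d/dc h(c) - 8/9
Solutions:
 h(c) = C1 + 8*c/9


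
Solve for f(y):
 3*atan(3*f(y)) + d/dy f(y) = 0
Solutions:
 Integral(1/atan(3*_y), (_y, f(y))) = C1 - 3*y


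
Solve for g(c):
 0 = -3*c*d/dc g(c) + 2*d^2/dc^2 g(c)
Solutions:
 g(c) = C1 + C2*erfi(sqrt(3)*c/2)


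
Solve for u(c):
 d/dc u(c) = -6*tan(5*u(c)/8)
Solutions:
 u(c) = -8*asin(C1*exp(-15*c/4))/5 + 8*pi/5
 u(c) = 8*asin(C1*exp(-15*c/4))/5


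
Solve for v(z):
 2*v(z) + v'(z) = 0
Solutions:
 v(z) = C1*exp(-2*z)


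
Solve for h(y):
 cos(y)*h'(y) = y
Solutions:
 h(y) = C1 + Integral(y/cos(y), y)


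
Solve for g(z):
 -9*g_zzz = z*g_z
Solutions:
 g(z) = C1 + Integral(C2*airyai(-3^(1/3)*z/3) + C3*airybi(-3^(1/3)*z/3), z)


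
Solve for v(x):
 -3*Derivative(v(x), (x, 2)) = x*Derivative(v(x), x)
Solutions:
 v(x) = C1 + C2*erf(sqrt(6)*x/6)


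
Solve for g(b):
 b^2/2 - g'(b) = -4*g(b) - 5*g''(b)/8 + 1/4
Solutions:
 g(b) = -b^2/8 - b/16 + (C1*sin(12*b/5) + C2*cos(12*b/5))*exp(4*b/5) + 11/128


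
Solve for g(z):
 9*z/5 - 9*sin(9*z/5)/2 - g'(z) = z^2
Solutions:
 g(z) = C1 - z^3/3 + 9*z^2/10 + 5*cos(9*z/5)/2


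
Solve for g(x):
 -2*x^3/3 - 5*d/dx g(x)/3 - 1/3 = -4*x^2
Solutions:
 g(x) = C1 - x^4/10 + 4*x^3/5 - x/5


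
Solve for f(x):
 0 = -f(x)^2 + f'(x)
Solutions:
 f(x) = -1/(C1 + x)


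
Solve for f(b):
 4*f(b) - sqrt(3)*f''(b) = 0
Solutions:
 f(b) = C1*exp(-2*3^(3/4)*b/3) + C2*exp(2*3^(3/4)*b/3)


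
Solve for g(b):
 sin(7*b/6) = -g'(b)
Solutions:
 g(b) = C1 + 6*cos(7*b/6)/7


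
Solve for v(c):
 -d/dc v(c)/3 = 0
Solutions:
 v(c) = C1


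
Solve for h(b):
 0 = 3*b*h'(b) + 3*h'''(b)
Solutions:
 h(b) = C1 + Integral(C2*airyai(-b) + C3*airybi(-b), b)


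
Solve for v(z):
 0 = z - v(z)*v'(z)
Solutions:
 v(z) = -sqrt(C1 + z^2)
 v(z) = sqrt(C1 + z^2)


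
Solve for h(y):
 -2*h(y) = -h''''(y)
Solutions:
 h(y) = C1*exp(-2^(1/4)*y) + C2*exp(2^(1/4)*y) + C3*sin(2^(1/4)*y) + C4*cos(2^(1/4)*y)


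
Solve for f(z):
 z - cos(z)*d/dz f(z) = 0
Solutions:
 f(z) = C1 + Integral(z/cos(z), z)


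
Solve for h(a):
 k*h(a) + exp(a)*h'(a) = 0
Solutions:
 h(a) = C1*exp(k*exp(-a))


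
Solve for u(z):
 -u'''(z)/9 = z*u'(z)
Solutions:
 u(z) = C1 + Integral(C2*airyai(-3^(2/3)*z) + C3*airybi(-3^(2/3)*z), z)


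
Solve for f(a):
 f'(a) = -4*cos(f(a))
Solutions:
 f(a) = pi - asin((C1 + exp(8*a))/(C1 - exp(8*a)))
 f(a) = asin((C1 + exp(8*a))/(C1 - exp(8*a)))


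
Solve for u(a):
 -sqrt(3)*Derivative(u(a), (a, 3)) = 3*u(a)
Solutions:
 u(a) = C3*exp(-3^(1/6)*a) + (C1*sin(3^(2/3)*a/2) + C2*cos(3^(2/3)*a/2))*exp(3^(1/6)*a/2)


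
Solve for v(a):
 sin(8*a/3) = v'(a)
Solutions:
 v(a) = C1 - 3*cos(8*a/3)/8


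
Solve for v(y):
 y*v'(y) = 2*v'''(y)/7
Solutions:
 v(y) = C1 + Integral(C2*airyai(2^(2/3)*7^(1/3)*y/2) + C3*airybi(2^(2/3)*7^(1/3)*y/2), y)


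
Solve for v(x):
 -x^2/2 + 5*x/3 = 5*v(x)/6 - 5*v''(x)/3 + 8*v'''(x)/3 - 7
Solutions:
 v(x) = C1*exp(x*(5*5^(2/3)/(12*sqrt(1146) + 407)^(1/3) + 10 + 5^(1/3)*(12*sqrt(1146) + 407)^(1/3))/48)*sin(sqrt(3)*5^(1/3)*x*(-(12*sqrt(1146) + 407)^(1/3) + 5*5^(1/3)/(12*sqrt(1146) + 407)^(1/3))/48) + C2*exp(x*(5*5^(2/3)/(12*sqrt(1146) + 407)^(1/3) + 10 + 5^(1/3)*(12*sqrt(1146) + 407)^(1/3))/48)*cos(sqrt(3)*5^(1/3)*x*(-(12*sqrt(1146) + 407)^(1/3) + 5*5^(1/3)/(12*sqrt(1146) + 407)^(1/3))/48) + C3*exp(x*(-5^(1/3)*(12*sqrt(1146) + 407)^(1/3) - 5*5^(2/3)/(12*sqrt(1146) + 407)^(1/3) + 5)/24) - 3*x^2/5 + 2*x + 6


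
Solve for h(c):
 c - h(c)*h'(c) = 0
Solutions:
 h(c) = -sqrt(C1 + c^2)
 h(c) = sqrt(C1 + c^2)


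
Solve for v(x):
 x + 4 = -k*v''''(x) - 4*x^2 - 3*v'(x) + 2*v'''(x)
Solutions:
 v(x) = C1 + C2*exp(x*(-(sqrt(((81 - 16/k^2)^2 - 256/k^4)/k^2)/2 + 81/(2*k) - 8/k^3)^(1/3) + 2/k - 4/(k^2*(sqrt(((81 - 16/k^2)^2 - 256/k^4)/k^2)/2 + 81/(2*k) - 8/k^3)^(1/3)))/3) + C3*exp(x*((sqrt(((81 - 16/k^2)^2 - 256/k^4)/k^2)/2 + 81/(2*k) - 8/k^3)^(1/3) - sqrt(3)*I*(sqrt(((81 - 16/k^2)^2 - 256/k^4)/k^2)/2 + 81/(2*k) - 8/k^3)^(1/3) + 4/k - 16/(k^2*(-1 + sqrt(3)*I)*(sqrt(((81 - 16/k^2)^2 - 256/k^4)/k^2)/2 + 81/(2*k) - 8/k^3)^(1/3)))/6) + C4*exp(x*((sqrt(((81 - 16/k^2)^2 - 256/k^4)/k^2)/2 + 81/(2*k) - 8/k^3)^(1/3) + sqrt(3)*I*(sqrt(((81 - 16/k^2)^2 - 256/k^4)/k^2)/2 + 81/(2*k) - 8/k^3)^(1/3) + 4/k + 16/(k^2*(1 + sqrt(3)*I)*(sqrt(((81 - 16/k^2)^2 - 256/k^4)/k^2)/2 + 81/(2*k) - 8/k^3)^(1/3)))/6) - 4*x^3/9 - x^2/6 - 28*x/9


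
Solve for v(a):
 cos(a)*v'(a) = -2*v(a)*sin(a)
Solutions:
 v(a) = C1*cos(a)^2


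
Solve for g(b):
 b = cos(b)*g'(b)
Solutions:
 g(b) = C1 + Integral(b/cos(b), b)


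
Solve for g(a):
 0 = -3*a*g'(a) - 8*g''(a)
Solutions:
 g(a) = C1 + C2*erf(sqrt(3)*a/4)


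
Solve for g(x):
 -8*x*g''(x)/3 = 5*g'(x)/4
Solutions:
 g(x) = C1 + C2*x^(17/32)


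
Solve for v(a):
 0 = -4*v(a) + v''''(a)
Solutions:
 v(a) = C1*exp(-sqrt(2)*a) + C2*exp(sqrt(2)*a) + C3*sin(sqrt(2)*a) + C4*cos(sqrt(2)*a)


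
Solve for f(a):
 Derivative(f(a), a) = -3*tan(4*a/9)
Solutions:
 f(a) = C1 + 27*log(cos(4*a/9))/4


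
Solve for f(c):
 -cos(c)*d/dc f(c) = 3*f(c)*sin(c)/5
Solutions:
 f(c) = C1*cos(c)^(3/5)


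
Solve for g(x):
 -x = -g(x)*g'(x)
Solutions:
 g(x) = -sqrt(C1 + x^2)
 g(x) = sqrt(C1 + x^2)


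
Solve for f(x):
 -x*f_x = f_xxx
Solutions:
 f(x) = C1 + Integral(C2*airyai(-x) + C3*airybi(-x), x)


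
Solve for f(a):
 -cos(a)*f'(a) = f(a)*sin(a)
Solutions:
 f(a) = C1*cos(a)


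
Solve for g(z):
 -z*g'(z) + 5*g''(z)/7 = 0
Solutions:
 g(z) = C1 + C2*erfi(sqrt(70)*z/10)


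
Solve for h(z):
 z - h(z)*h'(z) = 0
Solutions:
 h(z) = -sqrt(C1 + z^2)
 h(z) = sqrt(C1 + z^2)


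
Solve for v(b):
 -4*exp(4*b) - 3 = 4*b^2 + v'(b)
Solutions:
 v(b) = C1 - 4*b^3/3 - 3*b - exp(4*b)


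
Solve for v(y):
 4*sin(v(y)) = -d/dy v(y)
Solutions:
 v(y) = -acos((-C1 - exp(8*y))/(C1 - exp(8*y))) + 2*pi
 v(y) = acos((-C1 - exp(8*y))/(C1 - exp(8*y)))


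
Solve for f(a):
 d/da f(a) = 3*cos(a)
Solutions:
 f(a) = C1 + 3*sin(a)


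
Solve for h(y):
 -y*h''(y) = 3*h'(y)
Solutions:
 h(y) = C1 + C2/y^2


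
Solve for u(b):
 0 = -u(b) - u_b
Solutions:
 u(b) = C1*exp(-b)


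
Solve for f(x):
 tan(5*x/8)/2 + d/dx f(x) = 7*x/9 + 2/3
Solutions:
 f(x) = C1 + 7*x^2/18 + 2*x/3 + 4*log(cos(5*x/8))/5


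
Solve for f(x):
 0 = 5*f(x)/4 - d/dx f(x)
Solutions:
 f(x) = C1*exp(5*x/4)


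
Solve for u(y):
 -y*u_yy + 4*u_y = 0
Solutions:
 u(y) = C1 + C2*y^5


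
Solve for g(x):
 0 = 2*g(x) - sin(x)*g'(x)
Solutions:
 g(x) = C1*(cos(x) - 1)/(cos(x) + 1)


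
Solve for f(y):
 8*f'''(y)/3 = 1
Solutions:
 f(y) = C1 + C2*y + C3*y^2 + y^3/16


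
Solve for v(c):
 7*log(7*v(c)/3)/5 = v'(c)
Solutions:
 5*Integral(1/(-log(_y) - log(7) + log(3)), (_y, v(c)))/7 = C1 - c


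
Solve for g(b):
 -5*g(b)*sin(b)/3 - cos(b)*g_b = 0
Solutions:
 g(b) = C1*cos(b)^(5/3)


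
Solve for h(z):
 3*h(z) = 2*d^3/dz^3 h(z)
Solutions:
 h(z) = C3*exp(2^(2/3)*3^(1/3)*z/2) + (C1*sin(2^(2/3)*3^(5/6)*z/4) + C2*cos(2^(2/3)*3^(5/6)*z/4))*exp(-2^(2/3)*3^(1/3)*z/4)


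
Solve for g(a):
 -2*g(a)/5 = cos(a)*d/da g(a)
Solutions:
 g(a) = C1*(sin(a) - 1)^(1/5)/(sin(a) + 1)^(1/5)


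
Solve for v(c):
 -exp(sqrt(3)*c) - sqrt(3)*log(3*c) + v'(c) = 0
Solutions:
 v(c) = C1 + sqrt(3)*c*log(c) + sqrt(3)*c*(-1 + log(3)) + sqrt(3)*exp(sqrt(3)*c)/3


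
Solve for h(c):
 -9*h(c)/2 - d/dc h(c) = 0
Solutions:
 h(c) = C1*exp(-9*c/2)


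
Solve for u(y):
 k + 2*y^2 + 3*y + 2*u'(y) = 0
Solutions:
 u(y) = C1 - k*y/2 - y^3/3 - 3*y^2/4


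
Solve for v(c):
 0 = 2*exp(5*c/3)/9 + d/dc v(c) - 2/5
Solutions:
 v(c) = C1 + 2*c/5 - 2*exp(5*c/3)/15


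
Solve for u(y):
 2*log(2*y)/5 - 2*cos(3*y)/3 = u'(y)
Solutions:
 u(y) = C1 + 2*y*log(y)/5 - 2*y/5 + 2*y*log(2)/5 - 2*sin(3*y)/9


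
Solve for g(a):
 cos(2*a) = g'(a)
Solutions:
 g(a) = C1 + sin(2*a)/2


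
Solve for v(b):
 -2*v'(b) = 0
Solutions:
 v(b) = C1


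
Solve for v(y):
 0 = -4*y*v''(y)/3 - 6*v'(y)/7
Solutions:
 v(y) = C1 + C2*y^(5/14)


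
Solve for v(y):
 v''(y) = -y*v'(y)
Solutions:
 v(y) = C1 + C2*erf(sqrt(2)*y/2)


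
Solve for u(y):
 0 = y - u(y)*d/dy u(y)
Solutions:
 u(y) = -sqrt(C1 + y^2)
 u(y) = sqrt(C1 + y^2)


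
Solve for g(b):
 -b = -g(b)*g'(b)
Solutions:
 g(b) = -sqrt(C1 + b^2)
 g(b) = sqrt(C1 + b^2)


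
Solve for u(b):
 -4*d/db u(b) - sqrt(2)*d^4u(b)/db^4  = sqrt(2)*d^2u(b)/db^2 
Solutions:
 u(b) = C1 + C2*exp(2^(1/6)*3^(1/3)*b*(-2*3^(1/3)/(18 + sqrt(330))^(1/3) + 2^(2/3)*(18 + sqrt(330))^(1/3))/12)*sin(6^(1/6)*b*(6/(18 + sqrt(330))^(1/3) + 6^(2/3)*(18 + sqrt(330))^(1/3))/12) + C3*exp(2^(1/6)*3^(1/3)*b*(-2*3^(1/3)/(18 + sqrt(330))^(1/3) + 2^(2/3)*(18 + sqrt(330))^(1/3))/12)*cos(6^(1/6)*b*(6/(18 + sqrt(330))^(1/3) + 6^(2/3)*(18 + sqrt(330))^(1/3))/12) + C4*exp(-2^(1/6)*3^(1/3)*b*(-2*3^(1/3)/(18 + sqrt(330))^(1/3) + 2^(2/3)*(18 + sqrt(330))^(1/3))/6)


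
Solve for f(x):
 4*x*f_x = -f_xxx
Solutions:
 f(x) = C1 + Integral(C2*airyai(-2^(2/3)*x) + C3*airybi(-2^(2/3)*x), x)


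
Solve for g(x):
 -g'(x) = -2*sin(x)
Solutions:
 g(x) = C1 - 2*cos(x)


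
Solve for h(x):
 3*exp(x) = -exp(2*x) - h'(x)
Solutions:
 h(x) = C1 - exp(2*x)/2 - 3*exp(x)


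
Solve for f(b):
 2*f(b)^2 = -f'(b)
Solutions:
 f(b) = 1/(C1 + 2*b)


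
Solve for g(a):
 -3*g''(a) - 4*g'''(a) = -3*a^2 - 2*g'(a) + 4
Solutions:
 g(a) = C1 + C2*exp(a*(-3 + sqrt(41))/8) + C3*exp(-a*(3 + sqrt(41))/8) - a^3/2 - 9*a^2/4 - 43*a/4


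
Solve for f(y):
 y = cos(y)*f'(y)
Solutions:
 f(y) = C1 + Integral(y/cos(y), y)


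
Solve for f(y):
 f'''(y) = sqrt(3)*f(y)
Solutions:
 f(y) = C3*exp(3^(1/6)*y) + (C1*sin(3^(2/3)*y/2) + C2*cos(3^(2/3)*y/2))*exp(-3^(1/6)*y/2)


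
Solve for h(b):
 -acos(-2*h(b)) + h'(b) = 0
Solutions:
 Integral(1/acos(-2*_y), (_y, h(b))) = C1 + b
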